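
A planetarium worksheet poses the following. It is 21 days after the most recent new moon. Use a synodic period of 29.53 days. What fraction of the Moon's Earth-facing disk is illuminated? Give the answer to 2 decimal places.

0.62

The Moon has covered 21/29.53 of its cycle, so θ ≈ 360° × 21/29.53 = 256.0°.
Illuminated fraction = (1 − cos 256.0°)/2 = (1 − (-0.242))/2 ≈ 0.621.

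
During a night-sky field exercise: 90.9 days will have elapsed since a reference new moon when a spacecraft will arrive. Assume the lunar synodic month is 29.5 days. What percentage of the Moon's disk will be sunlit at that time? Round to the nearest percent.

6%

90.9/29.5 = 3.081 lunations, so 3 complete cycles and 2.40 d into the next.
The Moon has covered 2.40/29.5 of its cycle, so θ ≈ 360° × 2.40/29.5 = 29.3°.
cos 29.3° = 0.872, so f = (1 − 0.872)/2 = 0.064, so 6%.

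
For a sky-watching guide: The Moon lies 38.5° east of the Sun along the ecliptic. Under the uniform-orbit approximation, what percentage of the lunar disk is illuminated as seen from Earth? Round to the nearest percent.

11%

Half-versine of 38.5°: (1 − 0.783)/2 = 0.109, i.e. 11%.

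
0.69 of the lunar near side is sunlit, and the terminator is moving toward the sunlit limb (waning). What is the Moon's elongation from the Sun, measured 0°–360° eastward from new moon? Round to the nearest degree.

248°

From f = (1 − cos θ)/2: cos θ = 1 − 2×0.69 = -0.380; arccos → 112.3°.
Waning ⇒ past full, so θ = 360° − 112.3° = 247.7°.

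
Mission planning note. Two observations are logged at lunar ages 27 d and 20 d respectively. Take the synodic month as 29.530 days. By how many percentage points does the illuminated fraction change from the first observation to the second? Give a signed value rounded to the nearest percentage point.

First observation: θ = 360°·27/29.530 = 329.2°, so f = 0.071.
Second observation: θ = 243.8°, f = 0.721.
Δf = 0.721 − 0.071 = +0.650, i.e. +65 pp.

+65 pp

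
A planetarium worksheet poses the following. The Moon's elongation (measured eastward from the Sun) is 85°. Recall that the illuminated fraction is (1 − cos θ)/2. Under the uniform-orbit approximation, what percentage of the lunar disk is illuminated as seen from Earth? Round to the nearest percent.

f = (1 − cos 85°)/2 = (1 − 0.087)/2 ≈ 0.456, i.e. 46%.

46%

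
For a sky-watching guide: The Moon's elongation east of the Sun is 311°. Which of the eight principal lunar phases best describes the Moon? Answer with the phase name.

waning crescent

311° lies in the waning crescent sector of the 8-phase cycle.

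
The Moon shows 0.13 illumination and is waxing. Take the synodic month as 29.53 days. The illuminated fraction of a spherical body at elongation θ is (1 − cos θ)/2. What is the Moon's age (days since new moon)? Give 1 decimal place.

3.5 days

From f = (1 − cos θ)/2: cos θ = 1 − 2×0.13 = 0.740; arccos → 42.3°.
Waxing ⇒ before full, so θ = 42.3°.
That fraction of the synodic month is 42.3/360 × 29.53 d ≈ 3.47 d.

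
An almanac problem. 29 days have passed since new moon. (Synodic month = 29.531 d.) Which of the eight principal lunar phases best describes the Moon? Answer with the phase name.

θ ≈ 360° × 29/29.531 = 354°, which falls in the new moon sector.

new moon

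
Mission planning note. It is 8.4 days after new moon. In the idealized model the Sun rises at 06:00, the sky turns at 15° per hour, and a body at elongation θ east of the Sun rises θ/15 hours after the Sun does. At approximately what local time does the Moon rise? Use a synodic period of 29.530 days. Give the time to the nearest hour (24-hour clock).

13:00

Elongation θ = 360° × 8.4/29.530 ≈ 102.4°.
The Moon trails the Sun by θ/15 = 102.4/15 ≈ 6.83 hours.
06:00 + 6.83 h ≈ 12:50 → 13:00 to the nearest hour.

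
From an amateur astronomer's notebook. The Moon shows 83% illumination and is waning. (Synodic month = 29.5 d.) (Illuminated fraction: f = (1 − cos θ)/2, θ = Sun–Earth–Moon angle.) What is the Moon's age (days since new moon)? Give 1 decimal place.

cos θ = 1 − 2f = -0.660, giving a principal value of 131.3°.
Since the Moon is past full (waning), take the reflex angle: θ = 360° − 131.3° = 228.7°.
At 360°/29.5 d per day, 228.7° corresponds to 18.74 days.

18.7 days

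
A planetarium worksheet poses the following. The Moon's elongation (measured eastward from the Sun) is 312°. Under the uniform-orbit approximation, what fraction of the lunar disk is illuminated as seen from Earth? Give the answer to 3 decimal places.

cos 312° = 0.669, so f = (1 − 0.669)/2 = 0.165.

0.165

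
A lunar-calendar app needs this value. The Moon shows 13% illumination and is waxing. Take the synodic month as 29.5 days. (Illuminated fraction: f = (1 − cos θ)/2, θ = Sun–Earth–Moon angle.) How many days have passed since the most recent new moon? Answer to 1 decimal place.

3.5 days

From f = (1 − cos θ)/2: cos θ = 1 − 2×0.13 = 0.740; arccos → 42.3°.
Waxing ⇒ before full, so θ = 42.3°.
At 360°/29.5 d per day, 42.3° corresponds to 3.46 days.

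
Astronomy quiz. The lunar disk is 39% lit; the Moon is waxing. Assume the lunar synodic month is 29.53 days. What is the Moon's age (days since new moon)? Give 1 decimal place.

6.3 days

Invert f = (1 − cos θ)/2 to get cos θ = 1 − 2(0.39) = 0.220, hence θ₀ = arccos 0.220 = 77.3°.
The Moon is waxing (0°–180°), so θ = 77.3° directly.
Age = 29.53 × 77.3°/360° ≈ 6.34 days.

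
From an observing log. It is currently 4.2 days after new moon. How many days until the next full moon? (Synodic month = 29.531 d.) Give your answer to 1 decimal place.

Full moon occurs at elongation 180°, i.e. at age 29.531 × 180/360 = 14.765 d.
So 10.566 days remain (14.765 − 4.2).

10.6 days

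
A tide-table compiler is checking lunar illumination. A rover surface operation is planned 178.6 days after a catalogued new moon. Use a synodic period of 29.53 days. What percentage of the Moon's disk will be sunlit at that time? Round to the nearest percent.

2%

178.6/29.53 = 6.048 lunations, so 6 complete cycles and 1.42 d into the next.
Elongation θ = 360° × 1.42/29.53 ≈ 17.3°.
cos 17.3° = 0.955, so f = (1 − 0.955)/2 = 0.023, so 2%.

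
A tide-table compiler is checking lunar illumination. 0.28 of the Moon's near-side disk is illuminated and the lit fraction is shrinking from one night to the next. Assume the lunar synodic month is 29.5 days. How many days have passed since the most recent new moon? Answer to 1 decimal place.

From f = (1 − cos θ)/2: cos θ = 1 − 2×0.28 = 0.440; arccos → 63.9°.
A waning Moon lies in 180°–360°, so θ = 360° − 63.9° = 296.1°.
Age = 29.5 × 296.1°/360° ≈ 24.26 days.

24.3 days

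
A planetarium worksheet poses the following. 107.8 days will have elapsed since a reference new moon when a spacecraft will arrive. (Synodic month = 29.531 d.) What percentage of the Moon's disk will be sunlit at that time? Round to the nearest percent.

79%

107.8/29.531 = 3.650 lunations, so 3 complete cycles and 19.21 d into the next.
Phase angle: θ = 360°·(19.21 d)/(29.531 d) = 234.1°.
With cos θ = (-0.586), the lit fraction is (1 − (-0.586))/2 ≈ 0.793, so 79%.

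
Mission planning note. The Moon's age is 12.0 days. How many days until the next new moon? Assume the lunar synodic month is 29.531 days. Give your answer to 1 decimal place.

17.5 days

The next new moon completes the synodic month: 29.531 − 12.0 = 17.531 days.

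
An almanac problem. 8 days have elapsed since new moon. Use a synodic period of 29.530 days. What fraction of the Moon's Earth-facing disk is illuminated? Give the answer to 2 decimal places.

The Moon has covered 8/29.530 of its cycle, so θ ≈ 360° × 8/29.530 = 97.5°.
cos 97.5° = (-0.131), so f = (1 − (-0.131))/2 = 0.566.

0.57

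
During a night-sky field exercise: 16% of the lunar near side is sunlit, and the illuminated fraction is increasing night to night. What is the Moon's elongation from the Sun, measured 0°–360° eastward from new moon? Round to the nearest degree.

Invert f = (1 − cos θ)/2 to get cos θ = 1 − 2(0.16) = 0.680, hence θ₀ = arccos 0.680 = 47.2°.
Before full moon the principal value applies: θ = 47.2°.

47°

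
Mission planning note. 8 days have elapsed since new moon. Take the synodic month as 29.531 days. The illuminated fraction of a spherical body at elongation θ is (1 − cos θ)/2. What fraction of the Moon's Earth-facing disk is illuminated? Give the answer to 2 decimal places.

Phase angle: θ = 360°·(8 d)/(29.531 d) = 97.5°.
cos 97.5° = (-0.131), so f = (1 − (-0.131))/2 = 0.565.

0.57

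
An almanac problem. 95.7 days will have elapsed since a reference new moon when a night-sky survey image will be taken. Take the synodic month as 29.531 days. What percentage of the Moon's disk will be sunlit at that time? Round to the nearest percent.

47%

95.7 d spans 3 complete synodic months (3 × 29.531 = 88.59 d) plus 7.11 d.
The Moon has covered 7.11/29.531 of its cycle, so θ ≈ 360° × 7.11/29.531 = 86.6°.
cos 86.6° = 0.059, so f = (1 − 0.059)/2 = 0.471, so 47%.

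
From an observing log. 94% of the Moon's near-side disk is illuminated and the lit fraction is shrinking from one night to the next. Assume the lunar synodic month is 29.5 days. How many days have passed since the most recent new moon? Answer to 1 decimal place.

17.1 days

From f = (1 − cos θ)/2: cos θ = 1 − 2×0.94 = -0.880; arccos → 151.6°.
A waning Moon lies in 180°–360°, so θ = 360° − 151.6° = 208.4°.
At 360°/29.5 d per day, 208.4° corresponds to 17.07 days.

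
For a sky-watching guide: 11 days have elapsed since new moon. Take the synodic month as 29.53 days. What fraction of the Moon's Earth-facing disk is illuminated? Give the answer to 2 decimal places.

0.85

The Moon has covered 11/29.53 of its cycle, so θ ≈ 360° × 11/29.53 = 134.1°.
Illuminated fraction = (1 − cos 134.1°)/2 = (1 − (-0.696))/2 ≈ 0.848.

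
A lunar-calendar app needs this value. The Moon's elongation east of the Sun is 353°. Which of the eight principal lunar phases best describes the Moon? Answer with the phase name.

new moon

353° lies in the new moon sector of the 8-phase cycle.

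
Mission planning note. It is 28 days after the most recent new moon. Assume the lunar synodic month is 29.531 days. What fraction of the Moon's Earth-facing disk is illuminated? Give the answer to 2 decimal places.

0.03

Phase angle: θ = 360°·(28 d)/(29.531 d) = 341.3°.
With cos θ = 0.947, the lit fraction is (1 − 0.947)/2 ≈ 0.026.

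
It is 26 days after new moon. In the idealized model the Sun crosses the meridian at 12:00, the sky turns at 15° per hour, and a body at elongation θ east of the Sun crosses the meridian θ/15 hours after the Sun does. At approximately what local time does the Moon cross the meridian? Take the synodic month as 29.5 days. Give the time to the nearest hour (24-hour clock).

09:00

Phase angle: θ = 360°·(26 d)/(29.5 d) = 317.3°.
The Moon trails the Sun by θ/15 = 317.3/15 ≈ 21.15 hours.
12:00 + 21.15 h ≈ 09:09 → 09:00 to the nearest hour.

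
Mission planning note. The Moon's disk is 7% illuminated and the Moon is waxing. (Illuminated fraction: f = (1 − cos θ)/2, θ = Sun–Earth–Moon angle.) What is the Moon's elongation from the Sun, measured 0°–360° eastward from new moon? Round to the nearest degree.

31°

cos θ = 1 − 2f = 0.860, giving a principal value of 30.7°.
The Moon is waxing (0°–180°), so θ = 30.7° directly.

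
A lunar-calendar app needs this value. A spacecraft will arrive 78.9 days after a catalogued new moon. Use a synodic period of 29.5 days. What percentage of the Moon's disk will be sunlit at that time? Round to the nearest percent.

73%

78.9 d spans 2 complete synodic months (2 × 29.5 = 59.00 d) plus 19.90 d.
The Moon has covered 19.90/29.5 of its cycle, so θ ≈ 360° × 19.90/29.5 = 242.8°.
With cos θ = (-0.456), the lit fraction is (1 − (-0.456))/2 ≈ 0.728, so 73%.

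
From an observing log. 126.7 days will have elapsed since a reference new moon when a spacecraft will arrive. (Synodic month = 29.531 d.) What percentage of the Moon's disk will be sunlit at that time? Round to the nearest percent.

Reduce mod P: 126.7 − 4×29.531 = 8.58 d into the current lunation.
Phase angle: θ = 360°·(8.58 d)/(29.531 d) = 104.5°.
cos 104.5° = (-0.251), so f = (1 − (-0.251))/2 = 0.626, so 63%.

63%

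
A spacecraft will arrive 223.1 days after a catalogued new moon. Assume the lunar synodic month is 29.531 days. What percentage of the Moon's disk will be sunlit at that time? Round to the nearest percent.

97%

Reduce mod P: 223.1 − 7×29.531 = 16.38 d into the current lunation.
Phase angle: θ = 360°·(16.38 d)/(29.531 d) = 199.7°.
With cos θ = (-0.941), the lit fraction is (1 − (-0.941))/2 ≈ 0.971, so 97%.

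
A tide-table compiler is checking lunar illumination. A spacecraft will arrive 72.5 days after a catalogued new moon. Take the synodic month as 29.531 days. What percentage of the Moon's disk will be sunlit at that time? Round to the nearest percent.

72.5/29.531 = 2.455 lunations, so 2 complete cycles and 13.44 d into the next.
Elongation θ = 360° × 13.44/29.531 ≈ 163.8°.
Illuminated fraction = (1 − cos 163.8°)/2 = (1 − (-0.960))/2 ≈ 0.980, so 98%.

98%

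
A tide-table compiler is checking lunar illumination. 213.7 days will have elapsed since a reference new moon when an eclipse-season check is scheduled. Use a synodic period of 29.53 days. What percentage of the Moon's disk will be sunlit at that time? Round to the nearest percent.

213.7/29.53 = 7.237 lunations, so 7 complete cycles and 6.99 d into the next.
Phase angle: θ = 360°·(6.99 d)/(29.53 d) = 85.2°.
cos 85.2° = 0.083, so f = (1 − 0.083)/2 = 0.458, so 46%.

46%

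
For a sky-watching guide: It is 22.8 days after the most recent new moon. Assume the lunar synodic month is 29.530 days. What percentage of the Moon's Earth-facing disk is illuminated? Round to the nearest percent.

43%

Elongation θ = 360° × 22.8/29.530 ≈ 278.0°.
With cos θ = 0.138, the lit fraction is (1 − 0.138)/2 ≈ 0.431, so 43%.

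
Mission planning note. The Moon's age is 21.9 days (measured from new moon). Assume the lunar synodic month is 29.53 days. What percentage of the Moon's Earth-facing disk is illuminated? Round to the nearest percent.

Phase angle: θ = 360°·(21.9 d)/(29.53 d) = 267.0°.
Illuminated fraction = (1 − cos 267.0°)/2 = (1 − (-0.053))/2 ≈ 0.526, so 53%.

53%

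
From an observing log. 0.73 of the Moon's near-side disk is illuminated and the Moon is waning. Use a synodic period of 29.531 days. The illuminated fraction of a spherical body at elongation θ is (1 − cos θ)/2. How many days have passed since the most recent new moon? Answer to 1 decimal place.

Invert f = (1 − cos θ)/2 to get cos θ = 1 − 2(0.73) = -0.460, hence θ₀ = arccos -0.460 = 117.4°.
Since the Moon is past full (waning), take the reflex angle: θ = 360° − 117.4° = 242.6°.
Age = 29.531 × 242.6°/360° ≈ 19.90 days.

19.9 days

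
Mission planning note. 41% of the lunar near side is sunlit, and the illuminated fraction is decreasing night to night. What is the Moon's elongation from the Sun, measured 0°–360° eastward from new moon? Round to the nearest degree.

Invert f = (1 − cos θ)/2 to get cos θ = 1 − 2(0.41) = 0.180, hence θ₀ = arccos 0.180 = 79.6°.
Waning ⇒ past full, so θ = 360° − 79.6° = 280.4°.

280°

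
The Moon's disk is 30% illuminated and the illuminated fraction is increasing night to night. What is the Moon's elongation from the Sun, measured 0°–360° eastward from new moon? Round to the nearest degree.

66°

From f = (1 − cos θ)/2: cos θ = 1 − 2×0.30 = 0.400; arccos → 66.4°.
Before full moon the principal value applies: θ = 66.4°.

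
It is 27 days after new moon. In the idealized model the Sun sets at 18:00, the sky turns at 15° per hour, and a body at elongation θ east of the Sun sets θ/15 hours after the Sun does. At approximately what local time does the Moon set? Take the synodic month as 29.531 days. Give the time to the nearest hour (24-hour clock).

Phase angle: θ = 360°·(27 d)/(29.531 d) = 329.1°.
The Moon trails the Sun by θ/15 = 329.1/15 ≈ 21.94 hours.
18:00 + 21.94 h ≈ 15:57 → 16:00 to the nearest hour.

16:00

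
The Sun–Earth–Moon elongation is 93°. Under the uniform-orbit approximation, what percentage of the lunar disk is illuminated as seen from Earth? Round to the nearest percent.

Half-versine of 93°: (1 − (-0.052))/2 = 0.526, i.e. 53%.

53%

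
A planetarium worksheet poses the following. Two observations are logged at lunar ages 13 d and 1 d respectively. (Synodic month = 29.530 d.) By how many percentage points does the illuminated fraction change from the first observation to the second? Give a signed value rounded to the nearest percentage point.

First observation: θ = 360°·13/29.530 = 158.5°, so f = 0.965.
Second observation: θ = 12.2°, f = 0.011.
Δf = 0.011 − 0.965 = -0.954, i.e. -95 pp.

-95 pp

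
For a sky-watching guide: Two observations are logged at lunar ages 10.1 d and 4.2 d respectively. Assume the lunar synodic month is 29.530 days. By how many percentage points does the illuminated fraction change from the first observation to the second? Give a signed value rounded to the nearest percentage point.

θ₁ = 360° × 10.1/29.530 = 123.1°, f₁ = (1 − cos θ₁)/2 = 0.773.
θ₂ = 360° × 4.2/29.530 = 51.2°, f₂ = (1 − cos θ₂)/2 = 0.187.
Change = f₂ − f₁ = -0.587 → -59 percentage points.

-59 percentage points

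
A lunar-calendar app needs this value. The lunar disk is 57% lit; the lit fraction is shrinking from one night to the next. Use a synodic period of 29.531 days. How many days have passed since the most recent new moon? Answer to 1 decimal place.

Invert f = (1 − cos θ)/2 to get cos θ = 1 − 2(0.57) = -0.140, hence θ₀ = arccos -0.140 = 98.0°.
A waning Moon lies in 180°–360°, so θ = 360° − 98.0° = 262.0°.
At 360°/29.531 d per day, 262.0° corresponds to 21.49 days.

21.5 days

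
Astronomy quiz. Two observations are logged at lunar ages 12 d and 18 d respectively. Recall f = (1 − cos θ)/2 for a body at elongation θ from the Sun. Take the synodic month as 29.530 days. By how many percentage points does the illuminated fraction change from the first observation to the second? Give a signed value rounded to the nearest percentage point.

θ₁ = 360° × 12/29.530 = 146.3°, f₁ = (1 − cos θ₁)/2 = 0.916.
θ₂ = 360° × 18/29.530 = 219.4°, f₂ = (1 − cos θ₂)/2 = 0.886.
Change = f₂ − f₁ = -0.030 → -3 percentage points.

-3 percentage points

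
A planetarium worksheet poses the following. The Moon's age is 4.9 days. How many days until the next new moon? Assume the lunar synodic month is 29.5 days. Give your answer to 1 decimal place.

One full lunation from the last new moon is 29.5 d; remaining = 29.5 − 4.9 = 24.600 d.

24.6 days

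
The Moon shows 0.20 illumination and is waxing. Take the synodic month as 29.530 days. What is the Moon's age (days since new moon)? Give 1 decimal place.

4.4 days

Invert f = (1 − cos θ)/2 to get cos θ = 1 − 2(0.20) = 0.600, hence θ₀ = arccos 0.600 = 53.1°.
Before full moon the principal value applies: θ = 53.1°.
That fraction of the synodic month is 53.1/360 × 29.530 d ≈ 4.36 d.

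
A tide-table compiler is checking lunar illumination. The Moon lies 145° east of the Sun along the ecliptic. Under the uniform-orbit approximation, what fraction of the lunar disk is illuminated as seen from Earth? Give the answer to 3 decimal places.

Half-versine of 145°: (1 − (-0.819))/2 = 0.910.

0.910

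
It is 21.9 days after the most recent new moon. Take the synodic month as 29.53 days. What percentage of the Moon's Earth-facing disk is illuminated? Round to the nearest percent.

Phase angle: θ = 360°·(21.9 d)/(29.53 d) = 267.0°.
Illuminated fraction = (1 − cos 267.0°)/2 = (1 − (-0.053))/2 ≈ 0.526, so 53%.

53%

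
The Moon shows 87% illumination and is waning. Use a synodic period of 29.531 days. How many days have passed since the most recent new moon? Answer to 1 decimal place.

cos θ = 1 − 2f = -0.740, giving a principal value of 137.7°.
Waning ⇒ past full, so θ = 360° − 137.7° = 222.3°.
That fraction of the synodic month is 222.3/360 × 29.531 d ≈ 18.23 d.

18.2 days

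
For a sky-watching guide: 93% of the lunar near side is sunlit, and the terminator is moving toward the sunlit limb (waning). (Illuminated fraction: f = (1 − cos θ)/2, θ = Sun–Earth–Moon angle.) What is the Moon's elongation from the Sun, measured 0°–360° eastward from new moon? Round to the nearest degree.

211°

cos θ = 1 − 2f = -0.860, giving a principal value of 149.3°.
Waning ⇒ past full, so θ = 360° − 149.3° = 210.7°.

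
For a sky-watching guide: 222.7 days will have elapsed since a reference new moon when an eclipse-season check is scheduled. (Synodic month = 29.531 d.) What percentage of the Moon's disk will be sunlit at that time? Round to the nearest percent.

98%

222.7 d spans 7 complete synodic months (7 × 29.531 = 206.72 d) plus 15.98 d.
Phase angle: θ = 360°·(15.98 d)/(29.531 d) = 194.8°.
Illuminated fraction = (1 − cos 194.8°)/2 = (1 − (-0.967))/2 ≈ 0.983, so 98%.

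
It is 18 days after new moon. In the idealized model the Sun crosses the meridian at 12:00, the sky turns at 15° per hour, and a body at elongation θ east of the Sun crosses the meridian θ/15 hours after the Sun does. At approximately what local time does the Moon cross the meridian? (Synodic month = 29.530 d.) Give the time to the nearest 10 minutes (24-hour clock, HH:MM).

02:40

Phase angle: θ = 360°·(18 d)/(29.530 d) = 219.4°.
The Moon trails the Sun by θ/15 = 219.4/15 ≈ 14.63 hours.
12:00 + 14.629 h ≈ 02:38 → 02:40 to the nearest ten minutes.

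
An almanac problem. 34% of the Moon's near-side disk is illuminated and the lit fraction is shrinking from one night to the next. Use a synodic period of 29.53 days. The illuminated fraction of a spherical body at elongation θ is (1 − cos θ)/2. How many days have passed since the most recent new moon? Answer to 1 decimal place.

cos θ = 1 − 2f = 0.320, giving a principal value of 71.3°.
A waning Moon lies in 180°–360°, so θ = 360° − 71.3° = 288.7°.
At 360°/29.53 d per day, 288.7° corresponds to 23.68 days.

23.7 days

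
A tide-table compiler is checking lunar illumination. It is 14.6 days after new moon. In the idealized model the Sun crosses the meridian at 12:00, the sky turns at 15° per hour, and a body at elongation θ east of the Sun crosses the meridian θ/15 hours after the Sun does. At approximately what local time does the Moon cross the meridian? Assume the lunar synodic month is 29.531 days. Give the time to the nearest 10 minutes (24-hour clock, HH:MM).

23:50

Elongation θ = 360° × 14.6/29.531 ≈ 178.0°.
At 15° of sky rotation per hour, 178.0° corresponds to a 11.87 h lag.
12:00 + 11.865 h ≈ 23:52 → 23:50 to the nearest ten minutes.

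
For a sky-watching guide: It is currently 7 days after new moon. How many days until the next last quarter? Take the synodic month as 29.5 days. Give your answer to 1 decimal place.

Last quarter occurs at elongation 270°, i.e. at age 29.5 × 270/360 = 22.125 d.
So 15.125 days remain (22.125 − 7).

15.1 days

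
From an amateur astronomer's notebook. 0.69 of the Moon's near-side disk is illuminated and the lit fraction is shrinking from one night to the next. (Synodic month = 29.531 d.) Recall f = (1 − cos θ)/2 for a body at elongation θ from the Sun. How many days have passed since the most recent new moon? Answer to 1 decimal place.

Invert f = (1 − cos θ)/2 to get cos θ = 1 − 2(0.69) = -0.380, hence θ₀ = arccos -0.380 = 112.3°.
A waning Moon lies in 180°–360°, so θ = 360° − 112.3° = 247.7°.
That fraction of the synodic month is 247.7/360 × 29.531 d ≈ 20.32 d.

20.3 days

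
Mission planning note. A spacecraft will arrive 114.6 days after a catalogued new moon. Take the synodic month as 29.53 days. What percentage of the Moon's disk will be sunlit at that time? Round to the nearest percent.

13%

114.6/29.53 = 3.881 lunations, so 3 complete cycles and 26.01 d into the next.
Elongation θ = 360° × 26.01/29.53 ≈ 317.1°.
With cos θ = 0.732, the lit fraction is (1 − 0.732)/2 ≈ 0.134, so 13%.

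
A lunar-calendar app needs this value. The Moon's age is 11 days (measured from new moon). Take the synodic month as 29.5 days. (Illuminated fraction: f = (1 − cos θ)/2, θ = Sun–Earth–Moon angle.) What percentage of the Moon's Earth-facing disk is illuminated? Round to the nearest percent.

85%

Phase angle: θ = 360°·(11 d)/(29.5 d) = 134.2°.
With cos θ = (-0.698), the lit fraction is (1 − (-0.698))/2 ≈ 0.849, so 85%.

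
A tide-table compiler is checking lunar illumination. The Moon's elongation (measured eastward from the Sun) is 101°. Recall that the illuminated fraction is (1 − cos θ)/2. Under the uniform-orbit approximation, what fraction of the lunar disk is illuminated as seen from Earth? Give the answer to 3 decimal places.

0.595

cos 101° = (-0.191), so f = (1 − (-0.191))/2 = 0.595.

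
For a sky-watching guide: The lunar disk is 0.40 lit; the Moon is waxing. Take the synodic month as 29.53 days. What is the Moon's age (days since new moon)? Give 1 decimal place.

Invert f = (1 − cos θ)/2 to get cos θ = 1 − 2(0.40) = 0.200, hence θ₀ = arccos 0.200 = 78.5°.
Waxing ⇒ before full, so θ = 78.5°.
At 360°/29.53 d per day, 78.5° corresponds to 6.44 days.

6.4 days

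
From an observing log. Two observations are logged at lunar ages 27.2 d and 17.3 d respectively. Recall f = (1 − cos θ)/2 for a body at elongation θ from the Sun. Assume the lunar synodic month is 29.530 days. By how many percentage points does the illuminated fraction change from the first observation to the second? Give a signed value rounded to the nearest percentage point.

θ₁ = 360° × 27.2/29.530 = 331.6°, f₁ = (1 − cos θ₁)/2 = 0.060.
θ₂ = 360° × 17.3/29.530 = 210.9°, f₂ = (1 − cos θ₂)/2 = 0.929.
Change = f₂ − f₁ = +0.869 → +87 percentage points.

+87 percentage points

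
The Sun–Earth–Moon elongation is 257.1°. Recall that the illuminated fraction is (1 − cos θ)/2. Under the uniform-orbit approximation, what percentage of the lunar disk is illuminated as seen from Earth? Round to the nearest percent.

f = (1 − cos 257.1°)/2 = (1 − (-0.223))/2 ≈ 0.612, i.e. 61%.

61%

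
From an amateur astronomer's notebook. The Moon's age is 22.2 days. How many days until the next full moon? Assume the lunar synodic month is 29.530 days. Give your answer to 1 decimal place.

Full moon occurs at elongation 180°, i.e. at age 29.530 × 180/360 = 14.765 d.
This lunation's full moon (14.765 d) has passed, so add one period: 44.295 − 22.2 = 22.095 days.

22.1 days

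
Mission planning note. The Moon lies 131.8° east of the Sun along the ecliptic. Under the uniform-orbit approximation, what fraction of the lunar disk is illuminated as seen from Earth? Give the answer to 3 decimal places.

Half-versine of 131.8°: (1 − (-0.667))/2 = 0.833.

0.833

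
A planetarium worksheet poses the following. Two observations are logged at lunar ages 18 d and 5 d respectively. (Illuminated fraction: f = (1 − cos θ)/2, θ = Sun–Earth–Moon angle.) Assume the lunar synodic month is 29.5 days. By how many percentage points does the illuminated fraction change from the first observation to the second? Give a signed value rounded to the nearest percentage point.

-63 pp

First observation: θ = 360°·18/29.5 = 219.7°, so f = 0.885.
Second observation: θ = 61.0°, f = 0.258.
Δf = 0.258 − 0.885 = -0.627, i.e. -63 pp.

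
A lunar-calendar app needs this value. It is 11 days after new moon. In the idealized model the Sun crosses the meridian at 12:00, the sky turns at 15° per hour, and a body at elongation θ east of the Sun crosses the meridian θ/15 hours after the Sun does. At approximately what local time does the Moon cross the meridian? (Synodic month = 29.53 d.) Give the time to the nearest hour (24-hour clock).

Phase angle: θ = 360°·(11 d)/(29.53 d) = 134.1°.
The Moon trails the Sun by θ/15 = 134.1/15 ≈ 8.94 hours.
12:00 + 8.94 h ≈ 20:56 → 21:00 to the nearest hour.

21:00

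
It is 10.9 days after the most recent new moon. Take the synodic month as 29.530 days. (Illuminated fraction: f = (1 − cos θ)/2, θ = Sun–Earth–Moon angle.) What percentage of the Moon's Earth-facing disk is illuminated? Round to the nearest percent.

The Moon has covered 10.9/29.530 of its cycle, so θ ≈ 360° × 10.9/29.530 = 132.9°.
cos 132.9° = (-0.680), so f = (1 − (-0.680))/2 = 0.840, so 84%.

84%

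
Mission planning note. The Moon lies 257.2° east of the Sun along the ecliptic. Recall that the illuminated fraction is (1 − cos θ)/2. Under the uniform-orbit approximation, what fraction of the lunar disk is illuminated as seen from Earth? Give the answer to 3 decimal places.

f = (1 − cos 257.2°)/2 = (1 − (-0.222))/2 ≈ 0.611.

0.611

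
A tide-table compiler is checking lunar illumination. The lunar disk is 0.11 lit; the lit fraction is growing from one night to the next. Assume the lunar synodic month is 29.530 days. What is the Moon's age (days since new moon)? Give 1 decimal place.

Invert f = (1 − cos θ)/2 to get cos θ = 1 − 2(0.11) = 0.780, hence θ₀ = arccos 0.780 = 38.7°.
Before full moon the principal value applies: θ = 38.7°.
That fraction of the synodic month is 38.7/360 × 29.530 d ≈ 3.18 d.

3.2 days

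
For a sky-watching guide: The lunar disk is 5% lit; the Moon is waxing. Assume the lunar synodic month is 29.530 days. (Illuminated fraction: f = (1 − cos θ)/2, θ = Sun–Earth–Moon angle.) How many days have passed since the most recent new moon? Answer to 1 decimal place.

2.1 days

From f = (1 − cos θ)/2: cos θ = 1 − 2×0.05 = 0.900; arccos → 25.8°.
Before full moon the principal value applies: θ = 25.8°.
At 360°/29.530 d per day, 25.8° corresponds to 2.12 days.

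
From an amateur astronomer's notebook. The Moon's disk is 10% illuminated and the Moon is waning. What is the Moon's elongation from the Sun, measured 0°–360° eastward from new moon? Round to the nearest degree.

323°

cos θ = 1 − 2f = 0.800, giving a principal value of 36.9°.
Waning ⇒ past full, so θ = 360° − 36.9° = 323.1°.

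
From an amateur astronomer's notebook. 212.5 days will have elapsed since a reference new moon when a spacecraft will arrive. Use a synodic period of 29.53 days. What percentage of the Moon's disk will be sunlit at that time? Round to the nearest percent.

212.5/29.53 = 7.196 lunations, so 7 complete cycles and 5.79 d into the next.
Phase angle: θ = 360°·(5.79 d)/(29.53 d) = 70.6°.
Illuminated fraction = (1 − cos 70.6°)/2 = (1 − 0.332)/2 ≈ 0.334, so 33%.

33%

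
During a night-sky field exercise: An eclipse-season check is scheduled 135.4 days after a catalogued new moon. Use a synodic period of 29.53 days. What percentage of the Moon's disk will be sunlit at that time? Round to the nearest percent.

93%

Reduce mod P: 135.4 − 4×29.53 = 17.28 d into the current lunation.
The Moon has covered 17.28/29.53 of its cycle, so θ ≈ 360° × 17.28/29.53 = 210.7°.
cos 210.7° = (-0.860), so f = (1 − (-0.860))/2 = 0.930, so 93%.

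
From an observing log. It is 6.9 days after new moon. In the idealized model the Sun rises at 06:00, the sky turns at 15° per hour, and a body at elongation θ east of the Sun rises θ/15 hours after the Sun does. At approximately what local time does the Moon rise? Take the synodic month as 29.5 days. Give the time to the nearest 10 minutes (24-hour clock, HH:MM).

11:40

Phase angle: θ = 360°·(6.9 d)/(29.5 d) = 84.2°.
At 15° of sky rotation per hour, 84.2° corresponds to a 5.61 h lag.
06:00 + 5.614 h ≈ 11:37 → 11:40 to the nearest ten minutes.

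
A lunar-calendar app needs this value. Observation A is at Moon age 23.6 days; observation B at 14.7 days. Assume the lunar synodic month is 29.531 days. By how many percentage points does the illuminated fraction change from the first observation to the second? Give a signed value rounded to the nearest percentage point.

+65 pp

First observation: θ = 360°·23.6/29.531 = 287.7°, so f = 0.348.
Second observation: θ = 179.2°, f = 1.000.
Δf = 1.000 − 0.348 = +0.652, i.e. +65 pp.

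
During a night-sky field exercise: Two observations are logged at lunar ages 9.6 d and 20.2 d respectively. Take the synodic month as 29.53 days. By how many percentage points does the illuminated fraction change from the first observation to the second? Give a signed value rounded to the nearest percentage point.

-3 pp

First observation: θ = 360°·9.6/29.53 = 117.0°, so f = 0.727.
Second observation: θ = 246.3°, f = 0.701.
Δf = 0.701 − 0.727 = -0.026, i.e. -3 pp.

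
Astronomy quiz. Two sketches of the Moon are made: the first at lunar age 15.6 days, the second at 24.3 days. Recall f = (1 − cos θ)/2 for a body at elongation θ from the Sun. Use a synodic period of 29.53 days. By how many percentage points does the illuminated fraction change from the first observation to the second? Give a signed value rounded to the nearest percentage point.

-71 percentage points

First observation: θ = 360°·15.6/29.53 = 190.2°, so f = 0.992.
Second observation: θ = 296.2°, f = 0.279.
Δf = 0.279 − 0.992 = -0.713, i.e. -71 pp.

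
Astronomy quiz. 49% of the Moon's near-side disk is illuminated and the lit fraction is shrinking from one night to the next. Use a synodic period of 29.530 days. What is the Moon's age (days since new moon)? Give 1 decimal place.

22.2 days

cos θ = 1 − 2f = 0.020, giving a principal value of 88.9°.
Waning ⇒ past full, so θ = 360° − 88.9° = 271.1°.
That fraction of the synodic month is 271.1/360 × 29.530 d ≈ 22.24 d.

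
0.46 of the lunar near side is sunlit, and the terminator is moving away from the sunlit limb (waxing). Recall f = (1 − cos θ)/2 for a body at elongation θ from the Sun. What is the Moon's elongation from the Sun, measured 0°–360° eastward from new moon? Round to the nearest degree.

cos θ = 1 − 2f = 0.080, giving a principal value of 85.4°.
The Moon is waxing (0°–180°), so θ = 85.4° directly.

85°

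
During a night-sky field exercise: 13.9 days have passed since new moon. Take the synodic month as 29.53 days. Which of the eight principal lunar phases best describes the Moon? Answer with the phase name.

full moon

θ ≈ 360° × 13.9/29.53 = 169°, which falls in the full moon sector.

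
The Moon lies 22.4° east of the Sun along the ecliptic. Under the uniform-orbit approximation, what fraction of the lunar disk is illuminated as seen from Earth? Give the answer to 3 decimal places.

Half-versine of 22.4°: (1 − 0.925)/2 = 0.038.

0.038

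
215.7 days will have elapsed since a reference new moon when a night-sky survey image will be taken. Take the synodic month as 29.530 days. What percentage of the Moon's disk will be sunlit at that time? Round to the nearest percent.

67%

215.7 d spans 7 complete synodic months (7 × 29.530 = 206.71 d) plus 8.99 d.
Elongation θ = 360° × 8.99/29.530 ≈ 109.6°.
Illuminated fraction = (1 − cos 109.6°)/2 = (1 − (-0.335))/2 ≈ 0.668, so 67%.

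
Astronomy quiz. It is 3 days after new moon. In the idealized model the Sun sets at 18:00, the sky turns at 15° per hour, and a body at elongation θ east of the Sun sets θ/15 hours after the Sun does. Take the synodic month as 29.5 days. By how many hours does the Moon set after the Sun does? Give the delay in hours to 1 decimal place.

2.4 h

Phase angle: θ = 360°·(3 d)/(29.5 d) = 36.6°.
At 15° of sky rotation per hour, 36.6° corresponds to a 2.44 h lag.
So the Moon sets 2.44 h after the Sun.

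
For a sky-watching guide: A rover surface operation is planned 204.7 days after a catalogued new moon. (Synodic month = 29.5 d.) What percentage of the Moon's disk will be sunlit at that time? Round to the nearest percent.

4%

Reduce mod P: 204.7 − 6×29.5 = 27.70 d into the current lunation.
Phase angle: θ = 360°·(27.70 d)/(29.5 d) = 338.0°.
cos 338.0° = 0.927, so f = (1 − 0.927)/2 = 0.036, so 4%.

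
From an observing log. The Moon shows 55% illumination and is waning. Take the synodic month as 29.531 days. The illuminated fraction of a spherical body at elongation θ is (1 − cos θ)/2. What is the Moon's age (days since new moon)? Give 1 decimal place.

21.7 days

From f = (1 − cos θ)/2: cos θ = 1 − 2×0.55 = -0.100; arccos → 95.7°.
A waning Moon lies in 180°–360°, so θ = 360° − 95.7° = 264.3°.
Age = 29.531 × 264.3°/360° ≈ 21.68 days.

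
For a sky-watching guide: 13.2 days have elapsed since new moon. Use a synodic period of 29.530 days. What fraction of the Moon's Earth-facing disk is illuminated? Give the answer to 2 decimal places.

The Moon has covered 13.2/29.530 of its cycle, so θ ≈ 360° × 13.2/29.530 = 160.9°.
cos 160.9° = (-0.945), so f = (1 − (-0.945))/2 = 0.973.

0.97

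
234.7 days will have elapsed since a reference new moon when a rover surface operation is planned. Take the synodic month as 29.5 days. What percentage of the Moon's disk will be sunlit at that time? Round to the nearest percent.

2%

Reduce mod P: 234.7 − 7×29.5 = 28.20 d into the current lunation.
Elongation θ = 360° × 28.20/29.5 ≈ 344.1°.
Illuminated fraction = (1 − cos 344.1°)/2 = (1 − 0.962)/2 ≈ 0.019, so 2%.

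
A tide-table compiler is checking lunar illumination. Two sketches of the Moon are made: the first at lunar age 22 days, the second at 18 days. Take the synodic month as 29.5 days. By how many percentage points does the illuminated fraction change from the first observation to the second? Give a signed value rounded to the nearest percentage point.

θ₁ = 360° × 22/29.5 = 268.5°, f₁ = (1 − cos θ₁)/2 = 0.513.
θ₂ = 360° × 18/29.5 = 219.7°, f₂ = (1 − cos θ₂)/2 = 0.885.
Change = f₂ − f₁ = +0.372 → +37 percentage points.

+37 percentage points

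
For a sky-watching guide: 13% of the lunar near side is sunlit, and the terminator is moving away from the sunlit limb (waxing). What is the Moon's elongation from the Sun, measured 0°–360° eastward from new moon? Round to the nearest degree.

Invert f = (1 − cos θ)/2 to get cos θ = 1 − 2(0.13) = 0.740, hence θ₀ = arccos 0.740 = 42.3°.
Waxing ⇒ before full, so θ = 42.3°.

42°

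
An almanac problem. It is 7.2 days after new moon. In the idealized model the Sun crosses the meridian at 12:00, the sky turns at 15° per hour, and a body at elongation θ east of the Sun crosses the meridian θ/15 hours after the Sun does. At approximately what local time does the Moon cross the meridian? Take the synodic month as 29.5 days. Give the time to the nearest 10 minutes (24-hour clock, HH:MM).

Phase angle: θ = 360°·(7.2 d)/(29.5 d) = 87.9°.
At 15° of sky rotation per hour, 87.9° corresponds to a 5.86 h lag.
12:00 + 5.858 h ≈ 17:51 → 17:50 to the nearest ten minutes.

17:50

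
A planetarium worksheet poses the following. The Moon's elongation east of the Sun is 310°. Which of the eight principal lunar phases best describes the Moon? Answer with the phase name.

waning crescent

310° lies in the waning crescent sector of the 8-phase cycle.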